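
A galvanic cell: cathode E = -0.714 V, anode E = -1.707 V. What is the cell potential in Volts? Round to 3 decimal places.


Standard cell potential: E_cell = E_cathode - E_anode.
E_cell = -0.714 - (-1.707)
E_cell = 0.993 V, rounded to 3 dp:

0.993 V


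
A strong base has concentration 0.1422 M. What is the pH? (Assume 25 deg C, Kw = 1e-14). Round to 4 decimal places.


A strong base dissociates completely, so [OH-] equals the given concentration.
pOH = -log10([OH-]) = -log10(0.1422) = 0.8471
pH = 14 - pOH = 14 - 0.8471
pH = 13.1529, rounded to 4 dp:

13.1529


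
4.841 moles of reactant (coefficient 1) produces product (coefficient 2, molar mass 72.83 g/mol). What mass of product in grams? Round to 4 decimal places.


Use the coefficient ratio to convert reactant moles to product moles, then multiply by the product's molar mass.
moles_P = moles_R * (coeff_P / coeff_R) = 4.841 * (2/1) = 9.682
mass_P = moles_P * M_P = 9.682 * 72.83
mass_P = 705.14006 g, rounded to 4 dp:

705.1401 g


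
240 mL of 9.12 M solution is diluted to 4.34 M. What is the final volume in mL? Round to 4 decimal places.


Dilution: M1*V1 = M2*V2, solve for V2.
V2 = M1*V1 / M2
V2 = 9.12 * 240 / 4.34
V2 = 2188.8 / 4.34
V2 = 504.33179724 mL, rounded to 4 dp:

504.3318 mL


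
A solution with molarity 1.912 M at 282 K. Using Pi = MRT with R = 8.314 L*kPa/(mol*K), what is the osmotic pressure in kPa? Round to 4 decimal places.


Osmotic pressure (van't Hoff): Pi = M*R*T.
RT = 8.314 * 282 = 2344.548
Pi = 1.912 * 2344.548
Pi = 4482.775776 kPa, rounded to 4 dp:

4482.7758 kPa


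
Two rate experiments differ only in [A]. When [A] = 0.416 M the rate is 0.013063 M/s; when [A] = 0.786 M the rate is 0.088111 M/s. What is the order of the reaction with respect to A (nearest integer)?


Rate is proportional to [A]^n, so rate2/rate1 = ([A]2/[A]1)^n. Take logs to solve for n.
rate2/rate1 = 0.088111 / 0.013063 = 6.7451
[A]2/[A]1 = 0.786 / 0.416 = 1.8894
n = ln(6.7451) / ln(1.8894) = 3.0
Nearest integer order:

3


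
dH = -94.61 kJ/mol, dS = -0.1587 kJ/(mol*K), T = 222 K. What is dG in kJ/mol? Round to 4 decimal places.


Gibbs: dG = dH - T*dS (consistent units, dS already in kJ/(mol*K)).
T*dS = 222 * -0.1587 = -35.2314
dG = -94.61 - (-35.2314)
dG = -59.3786 kJ/mol, rounded to 4 dp:

-59.3786 kJ/mol


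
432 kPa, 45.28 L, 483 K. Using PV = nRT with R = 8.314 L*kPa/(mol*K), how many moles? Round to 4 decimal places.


PV = nRT, solve for n = PV / (RT).
PV = 432 * 45.28 = 19560.96
RT = 8.314 * 483 = 4015.662
n = 19560.96 / 4015.662
n = 4.87116695 mol, rounded to 4 dp:

4.8712 mol


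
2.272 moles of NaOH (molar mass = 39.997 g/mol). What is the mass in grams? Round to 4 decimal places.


mass = n * M
mass = 2.272 * 39.997
mass = 90.873184 g, rounded to 4 dp:

90.8732 g


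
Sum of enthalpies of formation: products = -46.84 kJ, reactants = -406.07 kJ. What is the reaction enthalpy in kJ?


dH_rxn = sum(dH_f products) - sum(dH_f reactants)
dH_rxn = -46.84 - (-406.07)
dH_rxn = 359.23 kJ:

359.23 kJ


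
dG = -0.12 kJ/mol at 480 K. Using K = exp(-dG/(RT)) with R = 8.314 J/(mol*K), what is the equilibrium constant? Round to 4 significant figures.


dG is in kJ/mol; multiply by 1000 to match R in J/(mol*K).
RT = 8.314 * 480 = 3990.72 J/mol
exponent = -dG*1000 / (RT) = -(-0.12*1000) / 3990.72 = 0.03006976
K = exp(0.03006976)
K = 1.0305264, rounded to 4 significant figures:

1.031


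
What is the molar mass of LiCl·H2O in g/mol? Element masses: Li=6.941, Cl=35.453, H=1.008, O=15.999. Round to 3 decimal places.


M = sum(count * atomic_mass) over atoms.
M = 1*6.941 + 1*35.453 + 2*1.008 + 1*15.999
M = 6.941 + 35.453 + 2.016 + 15.999
M = 60.409 g/mol, rounded to 3 dp:

60.409 g/mol


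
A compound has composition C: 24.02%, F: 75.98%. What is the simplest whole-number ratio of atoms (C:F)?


Assume 100 g of compound, divide each mass% by atomic mass to get moles, then normalize by the smallest to get a raw atom ratio.
Moles per 100 g: C: 24.02/12.011 = 1.9998, F: 75.98/18.998 = 3.9994
Raw ratio (divide by min = 1.9998): C: 1.0, F: 2.0
Multiply by 1 to clear fractions: C: 1.0 ~= 1, F: 2.0 ~= 2
Reduce by GCD to get the simplest whole-number ratio:

1:2


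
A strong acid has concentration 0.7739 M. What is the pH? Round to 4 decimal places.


A strong acid dissociates completely, so [H+] equals the given concentration.
pH = -log10([H+]) = -log10(0.7739)
pH = 0.11131515, rounded to 4 dp:

0.1113


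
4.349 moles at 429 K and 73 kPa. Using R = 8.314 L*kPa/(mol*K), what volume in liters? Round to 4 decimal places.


PV = nRT, solve for V = nRT / P.
nRT = 4.349 * 8.314 * 429 = 15511.6044
V = 15511.6044 / 73
V = 212.48773151 L, rounded to 4 dp:

212.4877 L


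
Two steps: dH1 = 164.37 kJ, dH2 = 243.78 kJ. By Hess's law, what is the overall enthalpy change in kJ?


Hess's law: enthalpy is a state function, so add the step enthalpies.
dH_total = dH1 + dH2 = 164.37 + (243.78)
dH_total = 408.15 kJ:

408.15 kJ


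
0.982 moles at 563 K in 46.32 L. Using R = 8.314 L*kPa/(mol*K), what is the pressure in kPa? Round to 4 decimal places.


PV = nRT, solve for P = nRT / V.
nRT = 0.982 * 8.314 * 563 = 4596.5279
P = 4596.5279 / 46.32
P = 99.23419473 kPa, rounded to 4 dp:

99.2342 kPa


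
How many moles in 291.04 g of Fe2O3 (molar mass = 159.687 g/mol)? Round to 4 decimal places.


n = mass / M
n = 291.04 / 159.687
n = 1.82256539 mol, rounded to 4 dp:

1.8226 mol


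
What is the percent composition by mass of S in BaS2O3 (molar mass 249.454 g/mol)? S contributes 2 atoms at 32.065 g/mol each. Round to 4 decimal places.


pct = 100 * (n_elem * M_elem) / M_total
mass_contribution = 2 * 32.065 = 64.13 g/mol
pct = 100 * 64.13 / 249.454
pct = 25.70814659 %, rounded to 4 dp:

25.7081 %


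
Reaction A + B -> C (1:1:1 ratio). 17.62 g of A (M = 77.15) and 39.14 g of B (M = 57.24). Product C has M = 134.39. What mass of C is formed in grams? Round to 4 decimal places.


Find moles of each reactant; the smaller value is the limiting reagent in a 1:1:1 reaction, so moles_C equals moles of the limiter.
n_A = mass_A / M_A = 17.62 / 77.15 = 0.228386 mol
n_B = mass_B / M_B = 39.14 / 57.24 = 0.683788 mol
Limiting reagent: A (smaller), n_limiting = 0.228386 mol
mass_C = n_limiting * M_C = 0.228386 * 134.39
mass_C = 30.69279454 g, rounded to 4 dp:

30.6928 g


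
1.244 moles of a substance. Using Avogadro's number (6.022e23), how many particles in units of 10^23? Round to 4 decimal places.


N = n * NA, then divide by 1e23 for the requested units.
N / 1e23 = n * 6.022
N / 1e23 = 1.244 * 6.022
N / 1e23 = 7.491368, rounded to 4 dp:

7.4914


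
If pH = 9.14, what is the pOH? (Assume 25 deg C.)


At 25 deg C, pH + pOH = 14.
pOH = 14 - pH = 14 - 9.14
pOH = 4.86:

4.86


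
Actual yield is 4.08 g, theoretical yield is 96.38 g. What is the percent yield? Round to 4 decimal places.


% yield = 100 * actual / theoretical
% yield = 100 * 4.08 / 96.38
% yield = 4.23324341 %, rounded to 4 dp:

4.2332 %


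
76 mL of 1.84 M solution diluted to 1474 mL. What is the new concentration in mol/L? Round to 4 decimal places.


Dilution: M1*V1 = M2*V2, solve for M2.
M2 = M1*V1 / V2
M2 = 1.84 * 76 / 1474
M2 = 139.84 / 1474
M2 = 0.0948711 mol/L, rounded to 4 dp:

0.0949 mol/L


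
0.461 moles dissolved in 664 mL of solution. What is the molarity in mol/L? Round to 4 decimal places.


Convert volume to liters: V_L = V_mL / 1000.
V_L = 664 / 1000 = 0.664 L
M = n / V_L = 0.461 / 0.664
M = 0.69427711 mol/L, rounded to 4 dp:

0.6943 mol/L


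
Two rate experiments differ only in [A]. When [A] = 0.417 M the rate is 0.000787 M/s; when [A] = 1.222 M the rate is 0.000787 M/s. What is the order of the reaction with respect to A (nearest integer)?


Rate is proportional to [A]^n, so rate2/rate1 = ([A]2/[A]1)^n. Take logs to solve for n.
rate2/rate1 = 0.000787 / 0.000787 = 1.0
[A]2/[A]1 = 1.222 / 0.417 = 2.9305
n = ln(1.0) / ln(2.9305) = 0.0
Nearest integer order:

0


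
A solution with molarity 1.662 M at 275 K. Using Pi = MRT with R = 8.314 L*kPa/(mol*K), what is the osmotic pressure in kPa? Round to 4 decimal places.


Osmotic pressure (van't Hoff): Pi = M*R*T.
RT = 8.314 * 275 = 2286.35
Pi = 1.662 * 2286.35
Pi = 3799.9137 kPa, rounded to 4 dp:

3799.9137 kPa


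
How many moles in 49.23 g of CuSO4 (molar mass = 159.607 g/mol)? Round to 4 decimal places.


n = mass / M
n = 49.23 / 159.607
n = 0.30844512 mol, rounded to 4 dp:

0.3084 mol


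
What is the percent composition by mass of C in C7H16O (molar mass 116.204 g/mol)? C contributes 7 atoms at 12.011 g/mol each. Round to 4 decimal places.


pct = 100 * (n_elem * M_elem) / M_total
mass_contribution = 7 * 12.011 = 84.077 g/mol
pct = 100 * 84.077 / 116.204
pct = 72.35293105 %, rounded to 4 dp:

72.3529 %


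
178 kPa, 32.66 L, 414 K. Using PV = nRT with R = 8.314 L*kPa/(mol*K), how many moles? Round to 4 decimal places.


PV = nRT, solve for n = PV / (RT).
PV = 178 * 32.66 = 5813.48
RT = 8.314 * 414 = 3441.996
n = 5813.48 / 3441.996
n = 1.68898511 mol, rounded to 4 dp:

1.6890 mol


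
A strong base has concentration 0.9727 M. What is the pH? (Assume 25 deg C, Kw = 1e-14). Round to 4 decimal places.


A strong base dissociates completely, so [OH-] equals the given concentration.
pOH = -log10([OH-]) = -log10(0.9727) = 0.012021
pH = 14 - pOH = 14 - 0.012021
pH = 13.987979, rounded to 4 dp:

13.9880


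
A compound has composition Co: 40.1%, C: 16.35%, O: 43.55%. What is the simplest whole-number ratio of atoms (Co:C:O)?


Assume 100 g of compound, divide each mass% by atomic mass to get moles, then normalize by the smallest to get a raw atom ratio.
Moles per 100 g: Co: 40.1/58.933 = 0.6804, C: 16.35/12.011 = 1.3613, O: 43.55/15.999 = 2.722
Raw ratio (divide by min = 0.6804): Co: 1.0, C: 2.001, O: 4.0
Multiply by 1 to clear fractions: Co: 1.0 ~= 1, C: 2.001 ~= 2, O: 4.0 ~= 4
Reduce by GCD to get the simplest whole-number ratio:

1:2:4


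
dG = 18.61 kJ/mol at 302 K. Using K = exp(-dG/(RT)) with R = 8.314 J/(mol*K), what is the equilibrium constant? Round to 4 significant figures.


dG is in kJ/mol; multiply by 1000 to match R in J/(mol*K).
RT = 8.314 * 302 = 2510.828 J/mol
exponent = -dG*1000 / (RT) = -(18.61*1000) / 2510.828 = -7.41189759
K = exp(-7.41189759)
K = 0.00060402342, rounded to 4 significant figures:

0.0006040


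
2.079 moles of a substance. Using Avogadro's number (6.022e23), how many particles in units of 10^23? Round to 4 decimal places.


N = n * NA, then divide by 1e23 for the requested units.
N / 1e23 = n * 6.022
N / 1e23 = 2.079 * 6.022
N / 1e23 = 12.519738, rounded to 4 dp:

12.5197


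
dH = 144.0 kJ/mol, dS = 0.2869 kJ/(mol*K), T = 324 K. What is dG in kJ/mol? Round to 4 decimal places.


Gibbs: dG = dH - T*dS (consistent units, dS already in kJ/(mol*K)).
T*dS = 324 * 0.2869 = 92.9556
dG = 144.0 - (92.9556)
dG = 51.0444 kJ/mol, rounded to 4 dp:

51.0444 kJ/mol


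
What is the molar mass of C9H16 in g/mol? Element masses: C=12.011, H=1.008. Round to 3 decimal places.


M = sum(count * atomic_mass) over atoms.
M = 9*12.011 + 16*1.008
M = 108.099 + 16.128
M = 124.227 g/mol, rounded to 3 dp:

124.227 g/mol


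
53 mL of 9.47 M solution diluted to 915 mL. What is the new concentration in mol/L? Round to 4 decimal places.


Dilution: M1*V1 = M2*V2, solve for M2.
M2 = M1*V1 / V2
M2 = 9.47 * 53 / 915
M2 = 501.91 / 915
M2 = 0.54853552 mol/L, rounded to 4 dp:

0.5485 mol/L


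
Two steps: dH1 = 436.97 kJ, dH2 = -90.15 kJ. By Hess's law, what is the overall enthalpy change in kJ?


Hess's law: enthalpy is a state function, so add the step enthalpies.
dH_total = dH1 + dH2 = 436.97 + (-90.15)
dH_total = 346.82 kJ:

346.82 kJ


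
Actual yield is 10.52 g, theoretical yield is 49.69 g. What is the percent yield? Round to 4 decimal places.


% yield = 100 * actual / theoretical
% yield = 100 * 10.52 / 49.69
% yield = 21.17126182 %, rounded to 4 dp:

21.1713 %


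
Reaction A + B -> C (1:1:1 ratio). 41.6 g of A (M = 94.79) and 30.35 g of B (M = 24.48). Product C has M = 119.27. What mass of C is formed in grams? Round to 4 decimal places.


Find moles of each reactant; the smaller value is the limiting reagent in a 1:1:1 reaction, so moles_C equals moles of the limiter.
n_A = mass_A / M_A = 41.6 / 94.79 = 0.438865 mol
n_B = mass_B / M_B = 30.35 / 24.48 = 1.239788 mol
Limiting reagent: A (smaller), n_limiting = 0.438865 mol
mass_C = n_limiting * M_C = 0.438865 * 119.27
mass_C = 52.34342855 g, rounded to 4 dp:

52.3434 g


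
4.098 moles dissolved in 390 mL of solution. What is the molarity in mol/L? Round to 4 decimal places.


Convert volume to liters: V_L = V_mL / 1000.
V_L = 390 / 1000 = 0.39 L
M = n / V_L = 4.098 / 0.39
M = 10.50769231 mol/L, rounded to 4 dp:

10.5077 mol/L


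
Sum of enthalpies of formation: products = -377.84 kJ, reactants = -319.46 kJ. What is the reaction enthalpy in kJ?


dH_rxn = sum(dH_f products) - sum(dH_f reactants)
dH_rxn = -377.84 - (-319.46)
dH_rxn = -58.38 kJ:

-58.38 kJ


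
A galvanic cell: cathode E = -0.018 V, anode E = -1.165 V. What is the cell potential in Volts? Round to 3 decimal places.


Standard cell potential: E_cell = E_cathode - E_anode.
E_cell = -0.018 - (-1.165)
E_cell = 1.147 V, rounded to 3 dp:

1.147 V


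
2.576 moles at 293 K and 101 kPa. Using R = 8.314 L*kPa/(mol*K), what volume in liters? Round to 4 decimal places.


PV = nRT, solve for V = nRT / P.
nRT = 2.576 * 8.314 * 293 = 6275.1412
V = 6275.1412 / 101
V = 62.13011089 L, rounded to 4 dp:

62.1301 L


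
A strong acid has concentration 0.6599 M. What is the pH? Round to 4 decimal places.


A strong acid dissociates completely, so [H+] equals the given concentration.
pH = -log10([H+]) = -log10(0.6599)
pH = 0.18052187, rounded to 4 dp:

0.1805


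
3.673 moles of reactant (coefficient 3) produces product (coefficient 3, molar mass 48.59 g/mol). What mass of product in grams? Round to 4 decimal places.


Use the coefficient ratio to convert reactant moles to product moles, then multiply by the product's molar mass.
moles_P = moles_R * (coeff_P / coeff_R) = 3.673 * (3/3) = 3.673
mass_P = moles_P * M_P = 3.673 * 48.59
mass_P = 178.47107 g, rounded to 4 dp:

178.4711 g


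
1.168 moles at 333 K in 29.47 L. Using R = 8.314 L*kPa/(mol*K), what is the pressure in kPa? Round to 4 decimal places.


PV = nRT, solve for P = nRT / V.
nRT = 1.168 * 8.314 * 333 = 3233.6804
P = 3233.6804 / 29.47
P = 109.72787241 kPa, rounded to 4 dp:

109.7279 kPa


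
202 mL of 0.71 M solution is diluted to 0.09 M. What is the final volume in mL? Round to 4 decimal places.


Dilution: M1*V1 = M2*V2, solve for V2.
V2 = M1*V1 / M2
V2 = 0.71 * 202 / 0.09
V2 = 143.42 / 0.09
V2 = 1593.55555556 mL, rounded to 4 dp:

1593.5556 mL


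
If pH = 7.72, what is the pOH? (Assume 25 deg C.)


At 25 deg C, pH + pOH = 14.
pOH = 14 - pH = 14 - 7.72
pOH = 6.28:

6.28


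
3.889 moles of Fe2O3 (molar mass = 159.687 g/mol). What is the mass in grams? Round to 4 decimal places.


mass = n * M
mass = 3.889 * 159.687
mass = 621.022743 g, rounded to 4 dp:

621.0227 g


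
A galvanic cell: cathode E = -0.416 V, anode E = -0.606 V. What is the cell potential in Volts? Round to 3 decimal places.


Standard cell potential: E_cell = E_cathode - E_anode.
E_cell = -0.416 - (-0.606)
E_cell = 0.19 V, rounded to 3 dp:

0.190 V


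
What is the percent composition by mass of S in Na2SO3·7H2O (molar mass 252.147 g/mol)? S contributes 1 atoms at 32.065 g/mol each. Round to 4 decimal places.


pct = 100 * (n_elem * M_elem) / M_total
mass_contribution = 1 * 32.065 = 32.065 g/mol
pct = 100 * 32.065 / 252.147
pct = 12.71678822 %, rounded to 4 dp:

12.7168 %


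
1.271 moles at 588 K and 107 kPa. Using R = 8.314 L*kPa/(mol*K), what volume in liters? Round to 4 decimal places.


PV = nRT, solve for V = nRT / P.
nRT = 1.271 * 8.314 * 588 = 6213.4513
V = 6213.4513 / 107
V = 58.06963832 L, rounded to 4 dp:

58.0696 L


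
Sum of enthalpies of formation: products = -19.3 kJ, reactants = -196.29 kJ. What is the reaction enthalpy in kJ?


dH_rxn = sum(dH_f products) - sum(dH_f reactants)
dH_rxn = -19.3 - (-196.29)
dH_rxn = 176.99 kJ:

176.99 kJ


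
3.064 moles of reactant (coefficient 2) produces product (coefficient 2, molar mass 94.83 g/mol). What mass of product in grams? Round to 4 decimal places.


Use the coefficient ratio to convert reactant moles to product moles, then multiply by the product's molar mass.
moles_P = moles_R * (coeff_P / coeff_R) = 3.064 * (2/2) = 3.064
mass_P = moles_P * M_P = 3.064 * 94.83
mass_P = 290.55912 g, rounded to 4 dp:

290.5591 g


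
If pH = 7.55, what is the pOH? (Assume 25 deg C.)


At 25 deg C, pH + pOH = 14.
pOH = 14 - pH = 14 - 7.55
pOH = 6.45:

6.45


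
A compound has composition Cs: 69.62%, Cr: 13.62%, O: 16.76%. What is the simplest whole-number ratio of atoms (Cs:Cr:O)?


Assume 100 g of compound, divide each mass% by atomic mass to get moles, then normalize by the smallest to get a raw atom ratio.
Moles per 100 g: Cs: 69.62/132.905 = 0.5238, Cr: 13.62/51.996 = 0.2619, O: 16.76/15.999 = 1.0476
Raw ratio (divide by min = 0.2619): Cs: 2.0, Cr: 1.0, O: 3.999
Multiply by 1 to clear fractions: Cs: 2.0 ~= 2, Cr: 1.0 ~= 1, O: 3.999 ~= 4
Reduce by GCD to get the simplest whole-number ratio:

2:1:4


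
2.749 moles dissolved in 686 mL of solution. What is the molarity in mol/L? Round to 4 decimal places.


Convert volume to liters: V_L = V_mL / 1000.
V_L = 686 / 1000 = 0.686 L
M = n / V_L = 2.749 / 0.686
M = 4.00728863 mol/L, rounded to 4 dp:

4.0073 mol/L


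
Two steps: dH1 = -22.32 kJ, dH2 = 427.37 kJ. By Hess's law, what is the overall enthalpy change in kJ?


Hess's law: enthalpy is a state function, so add the step enthalpies.
dH_total = dH1 + dH2 = -22.32 + (427.37)
dH_total = 405.05 kJ:

405.05 kJ


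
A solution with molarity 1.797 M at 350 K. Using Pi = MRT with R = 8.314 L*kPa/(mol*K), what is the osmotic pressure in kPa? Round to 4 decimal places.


Osmotic pressure (van't Hoff): Pi = M*R*T.
RT = 8.314 * 350 = 2909.9
Pi = 1.797 * 2909.9
Pi = 5229.0903 kPa, rounded to 4 dp:

5229.0903 kPa


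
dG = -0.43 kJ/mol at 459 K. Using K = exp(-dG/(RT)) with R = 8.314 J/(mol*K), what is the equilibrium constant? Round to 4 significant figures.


dG is in kJ/mol; multiply by 1000 to match R in J/(mol*K).
RT = 8.314 * 459 = 3816.126 J/mol
exponent = -dG*1000 / (RT) = -(-0.43*1000) / 3816.126 = 0.11267972
K = exp(0.11267972)
K = 1.1192734, rounded to 4 significant figures:

1.119


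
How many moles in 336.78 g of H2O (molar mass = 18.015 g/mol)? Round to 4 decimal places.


n = mass / M
n = 336.78 / 18.015
n = 18.69442132 mol, rounded to 4 dp:

18.6944 mol


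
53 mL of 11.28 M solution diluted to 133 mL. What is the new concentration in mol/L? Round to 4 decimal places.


Dilution: M1*V1 = M2*V2, solve for M2.
M2 = M1*V1 / V2
M2 = 11.28 * 53 / 133
M2 = 597.84 / 133
M2 = 4.49503759 mol/L, rounded to 4 dp:

4.4950 mol/L


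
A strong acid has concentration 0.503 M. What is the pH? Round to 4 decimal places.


A strong acid dissociates completely, so [H+] equals the given concentration.
pH = -log10([H+]) = -log10(0.503)
pH = 0.29843201, rounded to 4 dp:

0.2984


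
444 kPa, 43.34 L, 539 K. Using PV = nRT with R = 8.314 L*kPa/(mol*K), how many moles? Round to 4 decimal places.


PV = nRT, solve for n = PV / (RT).
PV = 444 * 43.34 = 19242.96
RT = 8.314 * 539 = 4481.246
n = 19242.96 / 4481.246
n = 4.29410927 mol, rounded to 4 dp:

4.2941 mol


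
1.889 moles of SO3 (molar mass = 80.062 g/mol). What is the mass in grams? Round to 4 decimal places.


mass = n * M
mass = 1.889 * 80.062
mass = 151.237118 g, rounded to 4 dp:

151.2371 g


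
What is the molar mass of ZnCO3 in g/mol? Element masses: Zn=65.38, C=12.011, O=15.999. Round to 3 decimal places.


M = sum(count * atomic_mass) over atoms.
M = 1*65.38 + 1*12.011 + 3*15.999
M = 65.38 + 12.011 + 47.997
M = 125.388 g/mol, rounded to 3 dp:

125.388 g/mol


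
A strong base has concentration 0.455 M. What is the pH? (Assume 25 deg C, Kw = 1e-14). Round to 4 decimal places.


A strong base dissociates completely, so [OH-] equals the given concentration.
pOH = -log10([OH-]) = -log10(0.455) = 0.341989
pH = 14 - pOH = 14 - 0.341989
pH = 13.658011, rounded to 4 dp:

13.6580


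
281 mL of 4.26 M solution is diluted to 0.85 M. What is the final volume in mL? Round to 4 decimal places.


Dilution: M1*V1 = M2*V2, solve for V2.
V2 = M1*V1 / M2
V2 = 4.26 * 281 / 0.85
V2 = 1197.06 / 0.85
V2 = 1408.30588235 mL, rounded to 4 dp:

1408.3059 mL


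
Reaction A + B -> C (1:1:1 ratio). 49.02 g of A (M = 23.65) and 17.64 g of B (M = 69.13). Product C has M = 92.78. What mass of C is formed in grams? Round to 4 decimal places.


Find moles of each reactant; the smaller value is the limiting reagent in a 1:1:1 reaction, so moles_C equals moles of the limiter.
n_A = mass_A / M_A = 49.02 / 23.65 = 2.072727 mol
n_B = mass_B / M_B = 17.64 / 69.13 = 0.255171 mol
Limiting reagent: B (smaller), n_limiting = 0.255171 mol
mass_C = n_limiting * M_C = 0.255171 * 92.78
mass_C = 23.67476538 g, rounded to 4 dp:

23.6748 g


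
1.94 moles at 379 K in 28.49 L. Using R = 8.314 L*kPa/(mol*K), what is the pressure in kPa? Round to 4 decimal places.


PV = nRT, solve for P = nRT / V.
nRT = 1.94 * 8.314 * 379 = 6112.9516
P = 6112.9516 / 28.49
P = 214.56481572 kPa, rounded to 4 dp:

214.5648 kPa


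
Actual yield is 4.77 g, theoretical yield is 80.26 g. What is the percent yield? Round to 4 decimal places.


% yield = 100 * actual / theoretical
% yield = 100 * 4.77 / 80.26
% yield = 5.94318465 %, rounded to 4 dp:

5.9432 %


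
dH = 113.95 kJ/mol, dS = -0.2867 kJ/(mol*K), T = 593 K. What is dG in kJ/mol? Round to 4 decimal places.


Gibbs: dG = dH - T*dS (consistent units, dS already in kJ/(mol*K)).
T*dS = 593 * -0.2867 = -170.0131
dG = 113.95 - (-170.0131)
dG = 283.9631 kJ/mol, rounded to 4 dp:

283.9631 kJ/mol


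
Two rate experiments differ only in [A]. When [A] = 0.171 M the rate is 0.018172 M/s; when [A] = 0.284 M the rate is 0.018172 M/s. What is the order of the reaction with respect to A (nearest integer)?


Rate is proportional to [A]^n, so rate2/rate1 = ([A]2/[A]1)^n. Take logs to solve for n.
rate2/rate1 = 0.018172 / 0.018172 = 1.0
[A]2/[A]1 = 0.284 / 0.171 = 1.6608
n = ln(1.0) / ln(1.6608) = 0.0
Nearest integer order:

0


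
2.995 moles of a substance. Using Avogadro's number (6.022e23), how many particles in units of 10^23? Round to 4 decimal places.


N = n * NA, then divide by 1e23 for the requested units.
N / 1e23 = n * 6.022
N / 1e23 = 2.995 * 6.022
N / 1e23 = 18.03589, rounded to 4 dp:

18.0359


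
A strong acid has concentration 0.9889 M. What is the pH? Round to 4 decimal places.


A strong acid dissociates completely, so [H+] equals the given concentration.
pH = -log10([H+]) = -log10(0.9889)
pH = 0.00484762, rounded to 4 dp:

0.0048


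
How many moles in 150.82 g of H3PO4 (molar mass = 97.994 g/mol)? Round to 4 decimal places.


n = mass / M
n = 150.82 / 97.994
n = 1.53907382 mol, rounded to 4 dp:

1.5391 mol


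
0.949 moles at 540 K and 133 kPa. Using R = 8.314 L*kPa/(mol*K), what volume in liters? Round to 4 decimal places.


PV = nRT, solve for V = nRT / P.
nRT = 0.949 * 8.314 * 540 = 4260.5924
V = 4260.5924 / 133
V = 32.03452932 L, rounded to 4 dp:

32.0345 L


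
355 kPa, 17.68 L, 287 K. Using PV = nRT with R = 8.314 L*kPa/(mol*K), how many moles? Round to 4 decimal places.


PV = nRT, solve for n = PV / (RT).
PV = 355 * 17.68 = 6276.4
RT = 8.314 * 287 = 2386.118
n = 6276.4 / 2386.118
n = 2.63038123 mol, rounded to 4 dp:

2.6304 mol


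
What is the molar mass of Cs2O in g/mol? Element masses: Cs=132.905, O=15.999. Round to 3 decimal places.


M = sum(count * atomic_mass) over atoms.
M = 2*132.905 + 1*15.999
M = 265.81 + 15.999
M = 281.809 g/mol, rounded to 3 dp:

281.809 g/mol


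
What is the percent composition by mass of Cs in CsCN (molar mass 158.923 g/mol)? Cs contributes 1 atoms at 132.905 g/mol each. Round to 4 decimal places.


pct = 100 * (n_elem * M_elem) / M_total
mass_contribution = 1 * 132.905 = 132.905 g/mol
pct = 100 * 132.905 / 158.923
pct = 83.62854967 %, rounded to 4 dp:

83.6285 %


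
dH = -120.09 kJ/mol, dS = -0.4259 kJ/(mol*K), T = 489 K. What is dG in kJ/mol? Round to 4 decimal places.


Gibbs: dG = dH - T*dS (consistent units, dS already in kJ/(mol*K)).
T*dS = 489 * -0.4259 = -208.2651
dG = -120.09 - (-208.2651)
dG = 88.1751 kJ/mol, rounded to 4 dp:

88.1751 kJ/mol


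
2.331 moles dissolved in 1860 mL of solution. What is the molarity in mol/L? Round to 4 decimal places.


Convert volume to liters: V_L = V_mL / 1000.
V_L = 1860 / 1000 = 1.86 L
M = n / V_L = 2.331 / 1.86
M = 1.25322581 mol/L, rounded to 4 dp:

1.2532 mol/L


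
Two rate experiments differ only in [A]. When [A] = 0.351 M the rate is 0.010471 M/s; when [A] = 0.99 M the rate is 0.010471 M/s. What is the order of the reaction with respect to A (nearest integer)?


Rate is proportional to [A]^n, so rate2/rate1 = ([A]2/[A]1)^n. Take logs to solve for n.
rate2/rate1 = 0.010471 / 0.010471 = 1.0
[A]2/[A]1 = 0.99 / 0.351 = 2.8205
n = ln(1.0) / ln(2.8205) = 0.0
Nearest integer order:

0


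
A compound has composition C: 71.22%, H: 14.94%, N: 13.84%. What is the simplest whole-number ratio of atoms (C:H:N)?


Assume 100 g of compound, divide each mass% by atomic mass to get moles, then normalize by the smallest to get a raw atom ratio.
Moles per 100 g: C: 71.22/12.011 = 5.9296, H: 14.94/1.008 = 14.8214, N: 13.84/14.007 = 0.9881
Raw ratio (divide by min = 0.9881): C: 6.001, H: 15.0, N: 1.0
Multiply by 1 to clear fractions: C: 6.001 ~= 6, H: 15.0 ~= 15, N: 1.0 ~= 1
Reduce by GCD to get the simplest whole-number ratio:

6:15:1


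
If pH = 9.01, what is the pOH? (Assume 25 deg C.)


At 25 deg C, pH + pOH = 14.
pOH = 14 - pH = 14 - 9.01
pOH = 4.99:

4.99


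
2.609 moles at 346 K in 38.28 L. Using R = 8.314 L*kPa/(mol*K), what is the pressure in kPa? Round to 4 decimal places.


PV = nRT, solve for P = nRT / V.
nRT = 2.609 * 8.314 * 346 = 7505.1642
P = 7505.1642 / 38.28
P = 196.05967085 kPa, rounded to 4 dp:

196.0597 kPa


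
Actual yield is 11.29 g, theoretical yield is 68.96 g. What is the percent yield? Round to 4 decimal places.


% yield = 100 * actual / theoretical
% yield = 100 * 11.29 / 68.96
% yield = 16.37180974 %, rounded to 4 dp:

16.3718 %


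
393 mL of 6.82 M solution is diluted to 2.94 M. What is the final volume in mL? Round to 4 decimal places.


Dilution: M1*V1 = M2*V2, solve for V2.
V2 = M1*V1 / M2
V2 = 6.82 * 393 / 2.94
V2 = 2680.26 / 2.94
V2 = 911.65306122 mL, rounded to 4 dp:

911.6531 mL


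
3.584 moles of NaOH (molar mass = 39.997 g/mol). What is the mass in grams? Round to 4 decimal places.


mass = n * M
mass = 3.584 * 39.997
mass = 143.349248 g, rounded to 4 dp:

143.3492 g


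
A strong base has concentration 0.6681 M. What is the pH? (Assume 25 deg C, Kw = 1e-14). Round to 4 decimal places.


A strong base dissociates completely, so [OH-] equals the given concentration.
pOH = -log10([OH-]) = -log10(0.6681) = 0.175159
pH = 14 - pOH = 14 - 0.175159
pH = 13.824841, rounded to 4 dp:

13.8248


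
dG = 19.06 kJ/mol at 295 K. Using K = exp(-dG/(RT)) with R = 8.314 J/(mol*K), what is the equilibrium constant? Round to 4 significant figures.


dG is in kJ/mol; multiply by 1000 to match R in J/(mol*K).
RT = 8.314 * 295 = 2452.63 J/mol
exponent = -dG*1000 / (RT) = -(19.06*1000) / 2452.63 = -7.77124964
K = exp(-7.77124964)
K = 0.00042168598, rounded to 4 significant figures:

0.0004217


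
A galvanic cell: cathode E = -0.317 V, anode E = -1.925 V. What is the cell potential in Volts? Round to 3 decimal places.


Standard cell potential: E_cell = E_cathode - E_anode.
E_cell = -0.317 - (-1.925)
E_cell = 1.608 V, rounded to 3 dp:

1.608 V


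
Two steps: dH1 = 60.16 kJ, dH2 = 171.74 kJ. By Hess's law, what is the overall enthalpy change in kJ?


Hess's law: enthalpy is a state function, so add the step enthalpies.
dH_total = dH1 + dH2 = 60.16 + (171.74)
dH_total = 231.9 kJ:

231.90 kJ


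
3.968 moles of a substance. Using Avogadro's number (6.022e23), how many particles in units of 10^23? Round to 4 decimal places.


N = n * NA, then divide by 1e23 for the requested units.
N / 1e23 = n * 6.022
N / 1e23 = 3.968 * 6.022
N / 1e23 = 23.895296, rounded to 4 dp:

23.8953


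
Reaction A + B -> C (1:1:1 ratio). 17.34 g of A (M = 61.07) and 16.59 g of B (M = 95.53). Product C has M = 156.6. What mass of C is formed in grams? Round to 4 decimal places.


Find moles of each reactant; the smaller value is the limiting reagent in a 1:1:1 reaction, so moles_C equals moles of the limiter.
n_A = mass_A / M_A = 17.34 / 61.07 = 0.283936 mol
n_B = mass_B / M_B = 16.59 / 95.53 = 0.173663 mol
Limiting reagent: B (smaller), n_limiting = 0.173663 mol
mass_C = n_limiting * M_C = 0.173663 * 156.6
mass_C = 27.1956258 g, rounded to 4 dp:

27.1956 g


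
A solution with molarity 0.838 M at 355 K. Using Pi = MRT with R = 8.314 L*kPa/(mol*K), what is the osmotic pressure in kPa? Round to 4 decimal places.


Osmotic pressure (van't Hoff): Pi = M*R*T.
RT = 8.314 * 355 = 2951.47
Pi = 0.838 * 2951.47
Pi = 2473.33186 kPa, rounded to 4 dp:

2473.3319 kPa


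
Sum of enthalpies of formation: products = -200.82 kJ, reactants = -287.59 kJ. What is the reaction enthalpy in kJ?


dH_rxn = sum(dH_f products) - sum(dH_f reactants)
dH_rxn = -200.82 - (-287.59)
dH_rxn = 86.77 kJ:

86.77 kJ


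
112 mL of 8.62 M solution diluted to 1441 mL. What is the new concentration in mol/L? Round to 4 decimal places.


Dilution: M1*V1 = M2*V2, solve for M2.
M2 = M1*V1 / V2
M2 = 8.62 * 112 / 1441
M2 = 965.44 / 1441
M2 = 0.66997918 mol/L, rounded to 4 dp:

0.6700 mol/L


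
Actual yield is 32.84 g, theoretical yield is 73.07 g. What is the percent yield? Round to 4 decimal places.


% yield = 100 * actual / theoretical
% yield = 100 * 32.84 / 73.07
% yield = 44.94320515 %, rounded to 4 dp:

44.9432 %


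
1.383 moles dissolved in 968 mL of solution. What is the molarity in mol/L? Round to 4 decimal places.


Convert volume to liters: V_L = V_mL / 1000.
V_L = 968 / 1000 = 0.968 L
M = n / V_L = 1.383 / 0.968
M = 1.42871901 mol/L, rounded to 4 dp:

1.4287 mol/L


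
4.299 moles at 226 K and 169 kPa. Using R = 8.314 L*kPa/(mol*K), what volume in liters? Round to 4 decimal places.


PV = nRT, solve for V = nRT / P.
nRT = 4.299 * 8.314 * 226 = 8077.6662
V = 8077.6662 / 169
V = 47.79684142 L, rounded to 4 dp:

47.7968 L


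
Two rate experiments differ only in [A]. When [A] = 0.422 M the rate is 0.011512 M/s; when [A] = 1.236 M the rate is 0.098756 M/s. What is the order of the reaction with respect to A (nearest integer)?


Rate is proportional to [A]^n, so rate2/rate1 = ([A]2/[A]1)^n. Take logs to solve for n.
rate2/rate1 = 0.098756 / 0.011512 = 8.5785
[A]2/[A]1 = 1.236 / 0.422 = 2.9289
n = ln(8.5785) / ln(2.9289) = 2.0
Nearest integer order:

2


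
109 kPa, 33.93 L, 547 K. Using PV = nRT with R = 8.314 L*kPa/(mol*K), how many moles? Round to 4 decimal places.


PV = nRT, solve for n = PV / (RT).
PV = 109 * 33.93 = 3698.37
RT = 8.314 * 547 = 4547.758
n = 3698.37 / 4547.758
n = 0.81322929 mol, rounded to 4 dp:

0.8132 mol


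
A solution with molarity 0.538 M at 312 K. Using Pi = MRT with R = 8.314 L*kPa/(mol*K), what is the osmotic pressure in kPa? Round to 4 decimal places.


Osmotic pressure (van't Hoff): Pi = M*R*T.
RT = 8.314 * 312 = 2593.968
Pi = 0.538 * 2593.968
Pi = 1395.554784 kPa, rounded to 4 dp:

1395.5548 kPa


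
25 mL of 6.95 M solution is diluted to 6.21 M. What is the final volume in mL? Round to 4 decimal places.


Dilution: M1*V1 = M2*V2, solve for V2.
V2 = M1*V1 / M2
V2 = 6.95 * 25 / 6.21
V2 = 173.75 / 6.21
V2 = 27.97906602 mL, rounded to 4 dp:

27.9791 mL


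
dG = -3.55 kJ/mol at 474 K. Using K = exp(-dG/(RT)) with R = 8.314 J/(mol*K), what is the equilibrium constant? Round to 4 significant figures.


dG is in kJ/mol; multiply by 1000 to match R in J/(mol*K).
RT = 8.314 * 474 = 3940.836 J/mol
exponent = -dG*1000 / (RT) = -(-3.55*1000) / 3940.836 = 0.90082409
K = exp(0.90082409)
K = 2.4616309, rounded to 4 significant figures:

2.462


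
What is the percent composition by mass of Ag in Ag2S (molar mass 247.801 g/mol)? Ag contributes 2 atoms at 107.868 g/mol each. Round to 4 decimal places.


pct = 100 * (n_elem * M_elem) / M_total
mass_contribution = 2 * 107.868 = 215.736 g/mol
pct = 100 * 215.736 / 247.801
pct = 87.06018136 %, rounded to 4 dp:

87.0602 %


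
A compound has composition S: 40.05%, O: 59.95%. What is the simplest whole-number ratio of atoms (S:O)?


Assume 100 g of compound, divide each mass% by atomic mass to get moles, then normalize by the smallest to get a raw atom ratio.
Moles per 100 g: S: 40.05/32.065 = 1.249, O: 59.95/15.999 = 3.7471
Raw ratio (divide by min = 1.249): S: 1.0, O: 3.0
Multiply by 1 to clear fractions: S: 1.0 ~= 1, O: 3.0 ~= 3
Reduce by GCD to get the simplest whole-number ratio:

1:3


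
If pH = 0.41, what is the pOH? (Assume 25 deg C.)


At 25 deg C, pH + pOH = 14.
pOH = 14 - pH = 14 - 0.41
pOH = 13.59:

13.59


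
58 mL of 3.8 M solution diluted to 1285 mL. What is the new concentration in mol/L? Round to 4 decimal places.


Dilution: M1*V1 = M2*V2, solve for M2.
M2 = M1*V1 / V2
M2 = 3.8 * 58 / 1285
M2 = 220.4 / 1285
M2 = 0.17151751 mol/L, rounded to 4 dp:

0.1715 mol/L


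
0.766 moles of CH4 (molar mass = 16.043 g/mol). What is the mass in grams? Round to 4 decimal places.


mass = n * M
mass = 0.766 * 16.043
mass = 12.288938 g, rounded to 4 dp:

12.2889 g


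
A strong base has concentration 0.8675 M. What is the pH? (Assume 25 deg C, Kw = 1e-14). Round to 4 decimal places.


A strong base dissociates completely, so [OH-] equals the given concentration.
pOH = -log10([OH-]) = -log10(0.8675) = 0.061731
pH = 14 - pOH = 14 - 0.061731
pH = 13.938269, rounded to 4 dp:

13.9383


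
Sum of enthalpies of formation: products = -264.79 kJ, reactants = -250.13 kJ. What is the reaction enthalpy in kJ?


dH_rxn = sum(dH_f products) - sum(dH_f reactants)
dH_rxn = -264.79 - (-250.13)
dH_rxn = -14.66 kJ:

-14.66 kJ


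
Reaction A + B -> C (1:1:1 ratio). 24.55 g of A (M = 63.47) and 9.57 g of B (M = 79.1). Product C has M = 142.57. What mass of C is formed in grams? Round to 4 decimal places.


Find moles of each reactant; the smaller value is the limiting reagent in a 1:1:1 reaction, so moles_C equals moles of the limiter.
n_A = mass_A / M_A = 24.55 / 63.47 = 0.386797 mol
n_B = mass_B / M_B = 9.57 / 79.1 = 0.120986 mol
Limiting reagent: B (smaller), n_limiting = 0.120986 mol
mass_C = n_limiting * M_C = 0.120986 * 142.57
mass_C = 17.24897402 g, rounded to 4 dp:

17.2490 g


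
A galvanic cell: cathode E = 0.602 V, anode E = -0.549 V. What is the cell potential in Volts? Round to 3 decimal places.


Standard cell potential: E_cell = E_cathode - E_anode.
E_cell = 0.602 - (-0.549)
E_cell = 1.151 V, rounded to 3 dp:

1.151 V


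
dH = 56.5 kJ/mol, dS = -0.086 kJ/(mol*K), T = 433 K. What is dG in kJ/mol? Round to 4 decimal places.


Gibbs: dG = dH - T*dS (consistent units, dS already in kJ/(mol*K)).
T*dS = 433 * -0.086 = -37.238
dG = 56.5 - (-37.238)
dG = 93.738 kJ/mol, rounded to 4 dp:

93.7380 kJ/mol


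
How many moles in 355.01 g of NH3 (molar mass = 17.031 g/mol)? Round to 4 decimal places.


n = mass / M
n = 355.01 / 17.031
n = 20.84492983 mol, rounded to 4 dp:

20.8449 mol


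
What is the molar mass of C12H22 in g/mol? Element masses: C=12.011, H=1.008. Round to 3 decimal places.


M = sum(count * atomic_mass) over atoms.
M = 12*12.011 + 22*1.008
M = 144.132 + 22.176
M = 166.308 g/mol, rounded to 3 dp:

166.308 g/mol


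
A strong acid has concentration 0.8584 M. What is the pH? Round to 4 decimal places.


A strong acid dissociates completely, so [H+] equals the given concentration.
pH = -log10([H+]) = -log10(0.8584)
pH = 0.06631029, rounded to 4 dp:

0.0663


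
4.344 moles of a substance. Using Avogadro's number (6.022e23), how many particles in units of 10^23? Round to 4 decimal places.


N = n * NA, then divide by 1e23 for the requested units.
N / 1e23 = n * 6.022
N / 1e23 = 4.344 * 6.022
N / 1e23 = 26.159568, rounded to 4 dp:

26.1596


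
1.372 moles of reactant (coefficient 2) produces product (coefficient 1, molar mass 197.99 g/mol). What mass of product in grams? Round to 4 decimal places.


Use the coefficient ratio to convert reactant moles to product moles, then multiply by the product's molar mass.
moles_P = moles_R * (coeff_P / coeff_R) = 1.372 * (1/2) = 0.686
mass_P = moles_P * M_P = 0.686 * 197.99
mass_P = 135.82114 g, rounded to 4 dp:

135.8211 g


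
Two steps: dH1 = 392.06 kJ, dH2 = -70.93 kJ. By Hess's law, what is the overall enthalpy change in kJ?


Hess's law: enthalpy is a state function, so add the step enthalpies.
dH_total = dH1 + dH2 = 392.06 + (-70.93)
dH_total = 321.13 kJ:

321.13 kJ


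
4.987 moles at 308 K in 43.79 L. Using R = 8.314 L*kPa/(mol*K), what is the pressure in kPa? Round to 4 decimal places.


PV = nRT, solve for P = nRT / V.
nRT = 4.987 * 8.314 * 308 = 12770.2707
P = 12770.2707 / 43.79
P = 291.62527289 kPa, rounded to 4 dp:

291.6253 kPa


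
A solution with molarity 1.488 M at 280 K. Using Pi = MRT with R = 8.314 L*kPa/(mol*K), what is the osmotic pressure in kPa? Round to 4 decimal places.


Osmotic pressure (van't Hoff): Pi = M*R*T.
RT = 8.314 * 280 = 2327.92
Pi = 1.488 * 2327.92
Pi = 3463.94496 kPa, rounded to 4 dp:

3463.9450 kPa


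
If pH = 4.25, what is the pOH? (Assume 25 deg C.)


At 25 deg C, pH + pOH = 14.
pOH = 14 - pH = 14 - 4.25
pOH = 9.75:

9.75


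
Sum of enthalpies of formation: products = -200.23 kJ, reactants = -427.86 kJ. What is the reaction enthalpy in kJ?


dH_rxn = sum(dH_f products) - sum(dH_f reactants)
dH_rxn = -200.23 - (-427.86)
dH_rxn = 227.63 kJ:

227.63 kJ


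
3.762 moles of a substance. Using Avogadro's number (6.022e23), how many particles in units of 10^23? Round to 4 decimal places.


N = n * NA, then divide by 1e23 for the requested units.
N / 1e23 = n * 6.022
N / 1e23 = 3.762 * 6.022
N / 1e23 = 22.654764, rounded to 4 dp:

22.6548


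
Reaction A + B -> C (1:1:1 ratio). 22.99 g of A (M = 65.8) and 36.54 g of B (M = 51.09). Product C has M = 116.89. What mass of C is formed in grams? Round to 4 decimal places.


Find moles of each reactant; the smaller value is the limiting reagent in a 1:1:1 reaction, so moles_C equals moles of the limiter.
n_A = mass_A / M_A = 22.99 / 65.8 = 0.349392 mol
n_B = mass_B / M_B = 36.54 / 51.09 = 0.715208 mol
Limiting reagent: A (smaller), n_limiting = 0.349392 mol
mass_C = n_limiting * M_C = 0.349392 * 116.89
mass_C = 40.84043088 g, rounded to 4 dp:

40.8404 g


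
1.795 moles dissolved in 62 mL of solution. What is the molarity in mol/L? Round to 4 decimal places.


Convert volume to liters: V_L = V_mL / 1000.
V_L = 62 / 1000 = 0.062 L
M = n / V_L = 1.795 / 0.062
M = 28.9516129 mol/L, rounded to 4 dp:

28.9516 mol/L


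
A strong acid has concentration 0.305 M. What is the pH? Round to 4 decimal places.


A strong acid dissociates completely, so [H+] equals the given concentration.
pH = -log10([H+]) = -log10(0.305)
pH = 0.51570016, rounded to 4 dp:

0.5157


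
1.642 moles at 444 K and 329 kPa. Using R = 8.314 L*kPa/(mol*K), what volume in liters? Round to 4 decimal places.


PV = nRT, solve for V = nRT / P.
nRT = 1.642 * 8.314 * 444 = 6061.3051
V = 6061.3051 / 329
V = 18.42341976 L, rounded to 4 dp:

18.4234 L


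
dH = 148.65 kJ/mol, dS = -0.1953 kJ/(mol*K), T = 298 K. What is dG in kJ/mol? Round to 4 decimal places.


Gibbs: dG = dH - T*dS (consistent units, dS already in kJ/(mol*K)).
T*dS = 298 * -0.1953 = -58.1994
dG = 148.65 - (-58.1994)
dG = 206.8494 kJ/mol, rounded to 4 dp:

206.8494 kJ/mol
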